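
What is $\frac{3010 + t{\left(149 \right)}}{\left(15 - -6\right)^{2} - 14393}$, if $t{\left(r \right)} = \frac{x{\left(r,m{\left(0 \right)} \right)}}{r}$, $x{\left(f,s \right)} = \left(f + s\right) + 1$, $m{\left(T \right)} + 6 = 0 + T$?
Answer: $- \frac{224317}{1039424} \approx -0.21581$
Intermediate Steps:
$m{\left(T \right)} = -6 + T$ ($m{\left(T \right)} = -6 + \left(0 + T\right) = -6 + T$)
$x{\left(f,s \right)} = 1 + f + s$
$t{\left(r \right)} = \frac{-5 + r}{r}$ ($t{\left(r \right)} = \frac{1 + r + \left(-6 + 0\right)}{r} = \frac{1 + r - 6}{r} = \frac{-5 + r}{r}$)
$\frac{3010 + t{\left(149 \right)}}{\left(15 - -6\right)^{2} - 14393} = \frac{3010 + \frac{-5 + 149}{149}}{\left(15 - -6\right)^{2} - 14393} = \frac{3010 + \frac{1}{149} \cdot 144}{\left(15 + 6\right)^{2} - 14393} = \frac{3010 + \frac{144}{149}}{21^{2} - 14393} = \frac{448634}{149 \left(441 - 14393\right)} = \frac{448634}{149 \left(-13952\right)} = \frac{448634}{149} \left(- \frac{1}{13952}\right) = - \frac{224317}{1039424}$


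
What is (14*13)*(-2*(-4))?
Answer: 1456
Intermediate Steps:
(14*13)*(-2*(-4)) = 182*8 = 1456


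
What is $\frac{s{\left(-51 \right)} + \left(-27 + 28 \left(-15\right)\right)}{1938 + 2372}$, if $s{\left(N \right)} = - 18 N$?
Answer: $\frac{471}{4310} \approx 0.10928$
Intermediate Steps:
$\frac{s{\left(-51 \right)} + \left(-27 + 28 \left(-15\right)\right)}{1938 + 2372} = \frac{\left(-18\right) \left(-51\right) + \left(-27 + 28 \left(-15\right)\right)}{1938 + 2372} = \frac{918 - 447}{4310} = \left(918 - 447\right) \frac{1}{4310} = 471 \cdot \frac{1}{4310} = \frac{471}{4310}$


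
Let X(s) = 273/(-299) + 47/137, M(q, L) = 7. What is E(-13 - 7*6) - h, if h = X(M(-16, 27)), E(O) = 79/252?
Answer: 701521/794052 ≈ 0.88347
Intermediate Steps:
X(s) = -1796/3151 (X(s) = 273*(-1/299) + 47*(1/137) = -21/23 + 47/137 = -1796/3151)
E(O) = 79/252 (E(O) = 79*(1/252) = 79/252)
h = -1796/3151 ≈ -0.56998
E(-13 - 7*6) - h = 79/252 - 1*(-1796/3151) = 79/252 + 1796/3151 = 701521/794052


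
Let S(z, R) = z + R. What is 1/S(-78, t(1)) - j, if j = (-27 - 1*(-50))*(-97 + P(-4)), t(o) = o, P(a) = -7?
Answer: 184183/77 ≈ 2392.0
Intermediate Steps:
S(z, R) = R + z
j = -2392 (j = (-27 - 1*(-50))*(-97 - 7) = (-27 + 50)*(-104) = 23*(-104) = -2392)
1/S(-78, t(1)) - j = 1/(1 - 78) - 1*(-2392) = 1/(-77) + 2392 = -1/77 + 2392 = 184183/77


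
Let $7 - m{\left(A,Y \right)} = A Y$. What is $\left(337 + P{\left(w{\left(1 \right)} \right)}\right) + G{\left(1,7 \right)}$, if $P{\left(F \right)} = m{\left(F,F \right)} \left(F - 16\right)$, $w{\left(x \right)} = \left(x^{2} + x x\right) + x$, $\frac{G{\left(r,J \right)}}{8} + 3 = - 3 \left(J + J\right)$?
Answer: $3$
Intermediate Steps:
$G{\left(r,J \right)} = -24 - 48 J$ ($G{\left(r,J \right)} = -24 + 8 \left(- 3 \left(J + J\right)\right) = -24 + 8 \left(- 3 \cdot 2 J\right) = -24 + 8 \left(- 6 J\right) = -24 - 48 J$)
$m{\left(A,Y \right)} = 7 - A Y$
$w{\left(x \right)} = x + 2 x^{2}$ ($w{\left(x \right)} = \left(x^{2} + x^{2}\right) + x = 2 x^{2} + x = x + 2 x^{2}$)
$P{\left(F \right)} = \left(-16 + F\right) \left(7 - F^{2}\right)$ ($P{\left(F \right)} = \left(7 - F F\right) \left(F - 16\right) = \left(7 - F^{2}\right) \left(-16 + F\right) = \left(-16 + F\right) \left(7 - F^{2}\right)$)
$\left(337 + P{\left(w{\left(1 \right)} \right)}\right) + G{\left(1,7 \right)} = \left(337 - \left(-16 + 1 \left(1 + 2 \cdot 1\right)\right) \left(-7 + \left(1 \left(1 + 2 \cdot 1\right)\right)^{2}\right)\right) - 360 = \left(337 - \left(-16 + 1 \left(1 + 2\right)\right) \left(-7 + \left(1 \left(1 + 2\right)\right)^{2}\right)\right) - 360 = \left(337 - \left(-16 + 1 \cdot 3\right) \left(-7 + \left(1 \cdot 3\right)^{2}\right)\right) - 360 = \left(337 - \left(-16 + 3\right) \left(-7 + 3^{2}\right)\right) - 360 = \left(337 - - 13 \left(-7 + 9\right)\right) - 360 = \left(337 - \left(-13\right) 2\right) - 360 = \left(337 + 26\right) - 360 = 363 - 360 = 3$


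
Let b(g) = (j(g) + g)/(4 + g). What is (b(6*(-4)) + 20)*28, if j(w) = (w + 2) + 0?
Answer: 3122/5 ≈ 624.40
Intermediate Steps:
j(w) = 2 + w (j(w) = (2 + w) + 0 = 2 + w)
b(g) = (2 + 2*g)/(4 + g) (b(g) = ((2 + g) + g)/(4 + g) = (2 + 2*g)/(4 + g))
(b(6*(-4)) + 20)*28 = (2*(1 + 6*(-4))/(4 + 6*(-4)) + 20)*28 = (2*(1 - 24)/(4 - 24) + 20)*28 = (2*(-23)/(-20) + 20)*28 = (2*(-1/20)*(-23) + 20)*28 = (23/10 + 20)*28 = (223/10)*28 = 3122/5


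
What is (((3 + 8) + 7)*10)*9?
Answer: 1620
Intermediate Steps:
(((3 + 8) + 7)*10)*9 = ((11 + 7)*10)*9 = (18*10)*9 = 180*9 = 1620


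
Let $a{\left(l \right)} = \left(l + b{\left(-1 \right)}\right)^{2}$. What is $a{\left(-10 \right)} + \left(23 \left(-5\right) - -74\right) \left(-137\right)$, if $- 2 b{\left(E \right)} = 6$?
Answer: $5786$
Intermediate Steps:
$b{\left(E \right)} = -3$ ($b{\left(E \right)} = \left(- \frac{1}{2}\right) 6 = -3$)
$a{\left(l \right)} = \left(-3 + l\right)^{2}$ ($a{\left(l \right)} = \left(l - 3\right)^{2} = \left(-3 + l\right)^{2}$)
$a{\left(-10 \right)} + \left(23 \left(-5\right) - -74\right) \left(-137\right) = \left(-3 - 10\right)^{2} + \left(23 \left(-5\right) - -74\right) \left(-137\right) = \left(-13\right)^{2} + \left(-115 + 74\right) \left(-137\right) = 169 - -5617 = 169 + 5617 = 5786$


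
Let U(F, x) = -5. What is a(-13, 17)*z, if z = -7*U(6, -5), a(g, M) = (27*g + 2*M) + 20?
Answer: -10395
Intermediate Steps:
a(g, M) = 20 + 2*M + 27*g (a(g, M) = (2*M + 27*g) + 20 = 20 + 2*M + 27*g)
z = 35 (z = -7*(-5) = 35)
a(-13, 17)*z = (20 + 2*17 + 27*(-13))*35 = (20 + 34 - 351)*35 = -297*35 = -10395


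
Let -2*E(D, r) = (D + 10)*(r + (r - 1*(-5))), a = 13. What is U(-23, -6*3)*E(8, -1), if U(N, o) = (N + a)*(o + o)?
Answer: -9720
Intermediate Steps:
U(N, o) = 2*o*(13 + N) (U(N, o) = (N + 13)*(o + o) = (13 + N)*(2*o) = 2*o*(13 + N))
E(D, r) = -(5 + 2*r)*(10 + D)/2 (E(D, r) = -(D + 10)*(r + (r - 1*(-5)))/2 = -(10 + D)*(r + (r + 5))/2 = -(10 + D)*(r + (5 + r))/2 = -(10 + D)*(5 + 2*r)/2 = -(5 + 2*r)*(10 + D)/2)
U(-23, -6*3)*E(8, -1) = (2*(-6*3)*(13 - 23))*(-25 - 10*(-1) - 5/2*8 - 1*8*(-1)) = (2*(-18)*(-10))*(-25 + 10 - 20 + 8) = 360*(-27) = -9720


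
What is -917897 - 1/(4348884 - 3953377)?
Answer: -363034688780/395507 ≈ -9.1790e+5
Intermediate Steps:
-917897 - 1/(4348884 - 3953377) = -917897 - 1/395507 = -363034688780/395507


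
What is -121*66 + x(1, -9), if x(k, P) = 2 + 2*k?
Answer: -7982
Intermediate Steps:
-121*66 + x(1, -9) = -121*66 + (2 + 2*1) = -7986 + (2 + 2) = -7986 + 4 = -7982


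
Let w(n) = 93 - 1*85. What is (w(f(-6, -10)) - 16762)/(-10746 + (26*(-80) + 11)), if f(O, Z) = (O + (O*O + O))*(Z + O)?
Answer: 16754/12815 ≈ 1.3074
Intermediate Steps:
f(O, Z) = (O + Z)*(O² + 2*O) (f(O, Z) = (O + (O² + O))*(O + Z) = (O + (O + O²))*(O + Z) = (O² + 2*O)*(O + Z) = (O + Z)*(O² + 2*O))
w(n) = 8 (w(n) = 93 - 85 = 8)
(w(f(-6, -10)) - 16762)/(-10746 + (26*(-80) + 11)) = (8 - 16762)/(-10746 + (26*(-80) + 11)) = -16754/(-10746 + (-2080 + 11)) = -16754/(-10746 - 2069) = -16754/(-12815) = -16754*(-1/12815) = 16754/12815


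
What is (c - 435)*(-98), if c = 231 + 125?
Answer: 7742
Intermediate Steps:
c = 356
(c - 435)*(-98) = (356 - 435)*(-98) = -79*(-98) = 7742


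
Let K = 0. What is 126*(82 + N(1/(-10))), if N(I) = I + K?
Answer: 51597/5 ≈ 10319.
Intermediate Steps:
N(I) = I (N(I) = I + 0 = I)
126*(82 + N(1/(-10))) = 126*(82 + 1/(-10)) = 126*(82 - ⅒) = 126*(819/10) = 51597/5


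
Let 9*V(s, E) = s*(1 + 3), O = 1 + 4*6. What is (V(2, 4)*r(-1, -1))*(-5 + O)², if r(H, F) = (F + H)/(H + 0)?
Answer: 6400/9 ≈ 711.11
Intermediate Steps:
r(H, F) = (F + H)/H
O = 25 (O = 1 + 24 = 25)
V(s, E) = 4*s/9 (V(s, E) = (s*(1 + 3))/9 = (s*4)/9 = (4*s)/9 = 4*s/9)
(V(2, 4)*r(-1, -1))*(-5 + O)² = (((4/9)*2)*((-1 - 1)/(-1)))*(-5 + 25)² = (8*(-1*(-2))/9)*20² = ((8/9)*2)*400 = (16/9)*400 = 6400/9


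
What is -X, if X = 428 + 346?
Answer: -774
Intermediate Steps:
X = 774
-X = -1*774 = -774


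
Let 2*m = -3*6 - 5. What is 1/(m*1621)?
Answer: -2/37283 ≈ -5.3644e-5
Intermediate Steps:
m = -23/2 (m = (-3*6 - 5)/2 = (-18 - 5)/2 = (½)*(-23) = -23/2 ≈ -11.500)
1/(m*1621) = 1/(-23/2*1621) = 1/(-37283/2) = -2/37283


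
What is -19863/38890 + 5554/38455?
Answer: -109567321/299102990 ≈ -0.36632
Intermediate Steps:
-19863/38890 + 5554/38455 = -109567321/299102990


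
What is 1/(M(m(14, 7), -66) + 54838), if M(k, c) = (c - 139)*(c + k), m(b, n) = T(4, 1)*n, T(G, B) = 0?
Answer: 1/68368 ≈ 1.4627e-5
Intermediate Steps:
m(b, n) = 0 (m(b, n) = 0*n = 0)
M(k, c) = (-139 + c)*(c + k)
1/(M(m(14, 7), -66) + 54838) = 1/(((-66)² - 139*(-66) - 139*0 - 66*0) + 54838) = 1/((4356 + 9174 + 0 + 0) + 54838) = 1/(13530 + 54838) = 1/68368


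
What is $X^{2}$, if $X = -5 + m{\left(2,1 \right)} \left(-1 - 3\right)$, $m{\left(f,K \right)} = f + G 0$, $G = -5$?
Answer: $169$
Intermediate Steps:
$m{\left(f,K \right)} = f$ ($m{\left(f,K \right)} = f - 0 = f + 0 = f$)
$X = -13$ ($X = -5 + 2 \left(-1 - 3\right) = -5 + 2 \left(-4\right) = -5 - 8 = -13$)
$X^{2} = \left(-13\right)^{2} = 169$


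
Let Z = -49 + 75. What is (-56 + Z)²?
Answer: 900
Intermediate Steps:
Z = 26
(-56 + Z)² = (-56 + 26)² = (-30)² = 900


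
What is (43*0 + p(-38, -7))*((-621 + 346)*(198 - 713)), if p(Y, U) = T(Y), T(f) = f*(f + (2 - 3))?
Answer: 209888250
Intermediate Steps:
T(f) = f*(-1 + f) (T(f) = f*(f - 1) = f*(-1 + f))
p(Y, U) = Y*(-1 + Y)
(43*0 + p(-38, -7))*((-621 + 346)*(198 - 713)) = (43*0 - 38*(-1 - 38))*((-621 + 346)*(198 - 713)) = (0 - 38*(-39))*(-275*(-515)) = (0 + 1482)*141625 = 1482*141625 = 209888250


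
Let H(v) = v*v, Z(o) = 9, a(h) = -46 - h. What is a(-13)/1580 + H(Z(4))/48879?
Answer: -165003/8580980 ≈ -0.019229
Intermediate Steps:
H(v) = v²
a(-13)/1580 + H(Z(4))/48879 = (-46 - 1*(-13))/1580 + 9²/48879 = (-46 + 13)*(1/1580) + 81*(1/48879) = -33*1/1580 + 9/5431 = -33/1580 + 9/5431 = -165003/8580980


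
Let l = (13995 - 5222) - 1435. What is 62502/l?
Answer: 10417/1223 ≈ 8.5176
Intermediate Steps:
l = 7338 (l = 8773 - 1435 = 7338)
62502/l = 62502/7338 = 62502*(1/7338) = 10417/1223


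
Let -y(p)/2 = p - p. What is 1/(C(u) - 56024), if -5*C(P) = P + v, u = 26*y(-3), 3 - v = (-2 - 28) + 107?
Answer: -5/280046 ≈ -1.7854e-5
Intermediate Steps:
y(p) = 0 (y(p) = -2*(p - p) = -2*0 = 0)
v = -74 (v = 3 - ((-2 - 28) + 107) = 3 - (-30 + 107) = 3 - 1*77 = 3 - 77 = -74)
u = 0 (u = 26*0 = 0)
C(P) = 74/5 - P/5 (C(P) = -(P - 74)/5 = -(-74 + P)/5 = 74/5 - P/5)
1/(C(u) - 56024) = 1/((74/5 - 1/5*0) - 56024) = 1/((74/5 + 0) - 56024) = 1/(74/5 - 56024) = 1/(-280046/5) = -5/280046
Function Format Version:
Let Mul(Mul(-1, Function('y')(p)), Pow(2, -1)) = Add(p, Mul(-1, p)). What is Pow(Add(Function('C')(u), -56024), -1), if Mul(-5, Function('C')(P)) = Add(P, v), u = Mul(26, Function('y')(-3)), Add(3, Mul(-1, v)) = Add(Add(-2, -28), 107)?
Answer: Rational(-5, 280046) ≈ -1.7854e-5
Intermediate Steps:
Function('y')(p) = 0 (Function('y')(p) = Mul(-2, Add(p, Mul(-1, p))) = Mul(-2, 0) = 0)
v = -74 (v = Add(3, Mul(-1, Add(Add(-2, -28), 107))) = Add(3, Mul(-1, Add(-30, 107))) = Add(3, Mul(-1, 77)) = Add(3, -77) = -74)
u = 0 (u = Mul(26, 0) = 0)
Function('C')(P) = Add(Rational(74, 5), Mul(Rational(-1, 5), P)) (Function('C')(P) = Mul(Rational(-1, 5), Add(P, -74)) = Mul(Rational(-1, 5), Add(-74, P)) = Add(Rational(74, 5), Mul(Rational(-1, 5), P)))
Pow(Add(Function('C')(u), -56024), -1) = Pow(Add(Add(Rational(74, 5), Mul(Rational(-1, 5), 0)), -56024), -1) = Pow(Add(Add(Rational(74, 5), 0), -56024), -1) = Pow(Add(Rational(74, 5), -56024), -1) = Pow(Rational(-280046, 5), -1) = Rational(-5, 280046)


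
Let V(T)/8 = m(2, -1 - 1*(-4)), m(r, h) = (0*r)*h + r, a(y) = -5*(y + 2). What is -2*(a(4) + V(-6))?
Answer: 28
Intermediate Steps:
a(y) = -10 - 5*y (a(y) = -5*(2 + y) = -10 - 5*y)
m(r, h) = r (m(r, h) = 0*h + r = 0 + r = r)
V(T) = 16 (V(T) = 8*2 = 16)
-2*(a(4) + V(-6)) = -2*((-10 - 5*4) + 16) = -2*((-10 - 20) + 16) = -2*(-30 + 16) = -2*(-14) = 28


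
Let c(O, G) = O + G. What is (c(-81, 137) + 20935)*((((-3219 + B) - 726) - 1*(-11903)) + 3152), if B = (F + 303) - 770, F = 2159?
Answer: 268726782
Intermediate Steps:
B = 1692 (B = (2159 + 303) - 770 = 2462 - 770 = 1692)
c(O, G) = G + O
(c(-81, 137) + 20935)*((((-3219 + B) - 726) - 1*(-11903)) + 3152) = ((137 - 81) + 20935)*((((-3219 + 1692) - 726) - 1*(-11903)) + 3152) = (56 + 20935)*(((-1527 - 726) + 11903) + 3152) = 20991*((-2253 + 11903) + 3152) = 20991*(9650 + 3152) = 20991*12802 = 268726782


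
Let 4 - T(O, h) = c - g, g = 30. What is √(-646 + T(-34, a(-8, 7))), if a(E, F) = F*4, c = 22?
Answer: I*√634 ≈ 25.179*I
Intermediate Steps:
a(E, F) = 4*F
T(O, h) = 12 (T(O, h) = 4 - (22 - 1*30) = 4 - (22 - 30) = 4 - 1*(-8) = 4 + 8 = 12)
√(-646 + T(-34, a(-8, 7))) = √(-646 + 12) = √(-634) = I*√634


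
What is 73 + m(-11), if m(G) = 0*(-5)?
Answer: 73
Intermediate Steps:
m(G) = 0
73 + m(-11) = 73 + 0 = 73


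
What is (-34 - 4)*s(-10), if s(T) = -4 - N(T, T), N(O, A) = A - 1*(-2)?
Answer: -152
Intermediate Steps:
N(O, A) = 2 + A (N(O, A) = A + 2 = 2 + A)
s(T) = -6 - T (s(T) = -4 - (2 + T) = -4 + (-2 - T) = -6 - T)
(-34 - 4)*s(-10) = (-34 - 4)*(-6 - 1*(-10)) = -38*(-6 + 10) = -38*4 = -152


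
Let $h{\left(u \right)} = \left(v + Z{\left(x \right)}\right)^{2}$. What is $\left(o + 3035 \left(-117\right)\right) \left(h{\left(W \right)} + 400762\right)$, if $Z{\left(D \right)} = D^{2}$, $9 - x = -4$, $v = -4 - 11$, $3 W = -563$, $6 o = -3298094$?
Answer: $- \frac{1152174218696}{3} \approx -3.8406 \cdot 10^{11}$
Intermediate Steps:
$o = - \frac{1649047}{3}$ ($o = \frac{1}{6} \left(-3298094\right) = - \frac{1649047}{3} \approx -5.4968 \cdot 10^{5}$)
$W = - \frac{563}{3}$ ($W = \frac{1}{3} \left(-563\right) = - \frac{563}{3} \approx -187.67$)
$v = -15$ ($v = -4 - 11 = -15$)
$x = 13$ ($x = 9 - -4 = 9 + 4 = 13$)
$h{\left(u \right)} = 23716$ ($h{\left(u \right)} = \left(-15 + 13^{2}\right)^{2} = \left(-15 + 169\right)^{2} = 154^{2} = 23716$)
$\left(o + 3035 \left(-117\right)\right) \left(h{\left(W \right)} + 400762\right) = \left(- \frac{1649047}{3} + 3035 \left(-117\right)\right) \left(23716 + 400762\right) = \left(- \frac{1649047}{3} - 355095\right) 424478 = \left(- \frac{2714332}{3}\right) 424478 = - \frac{1152174218696}{3}$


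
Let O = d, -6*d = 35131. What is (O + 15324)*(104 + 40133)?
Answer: 2285984681/6 ≈ 3.8100e+8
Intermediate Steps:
d = -35131/6 (d = -⅙*35131 = -35131/6 ≈ -5855.2)
O = -35131/6 ≈ -5855.2
(O + 15324)*(104 + 40133) = (-35131/6 + 15324)*(104 + 40133) = (56813/6)*40237 = 2285984681/6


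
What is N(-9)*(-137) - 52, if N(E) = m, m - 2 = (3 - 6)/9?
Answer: -841/3 ≈ -280.33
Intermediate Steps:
m = 5/3 (m = 2 + (3 - 6)/9 = 2 - 3*1/9 = 2 - 1/3 = 5/3 ≈ 1.6667)
N(E) = 5/3
N(-9)*(-137) - 52 = (5/3)*(-137) - 52 = -685/3 - 52 = -841/3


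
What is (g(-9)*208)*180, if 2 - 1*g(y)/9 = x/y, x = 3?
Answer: 786240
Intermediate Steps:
g(y) = 18 - 27/y
(g(-9)*208)*180 = ((18 - 27/(-9))*208)*180 = ((18 - 27*(-⅑))*208)*180 = ((18 + 3)*208)*180 = (21*208)*180 = 4368*180 = 786240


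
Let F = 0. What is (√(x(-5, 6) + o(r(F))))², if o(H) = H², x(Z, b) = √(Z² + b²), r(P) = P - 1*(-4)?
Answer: 16 + √61 ≈ 23.810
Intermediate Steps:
r(P) = 4 + P (r(P) = P + 4 = 4 + P)
(√(x(-5, 6) + o(r(F))))² = (√(√((-5)² + 6²) + (4 + 0)²))² = (√(√(25 + 36) + 4²))² = (√(√61 + 16))² = (√(16 + √61))² = 16 + √61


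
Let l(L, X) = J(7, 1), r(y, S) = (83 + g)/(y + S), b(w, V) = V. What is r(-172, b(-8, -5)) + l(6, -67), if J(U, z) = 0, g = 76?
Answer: -53/59 ≈ -0.89830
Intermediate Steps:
r(y, S) = 159/(S + y) (r(y, S) = (83 + 76)/(y + S) = 159/(S + y))
l(L, X) = 0
r(-172, b(-8, -5)) + l(6, -67) = 159/(-5 - 172) + 0 = 159/(-177) + 0 = 159*(-1/177) + 0 = -53/59 + 0 = -53/59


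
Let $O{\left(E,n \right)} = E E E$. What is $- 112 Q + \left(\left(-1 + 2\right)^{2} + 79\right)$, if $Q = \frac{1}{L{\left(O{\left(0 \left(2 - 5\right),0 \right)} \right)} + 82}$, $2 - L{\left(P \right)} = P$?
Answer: $\frac{236}{3} \approx 78.667$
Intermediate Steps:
$O{\left(E,n \right)} = E^{3}$ ($O{\left(E,n \right)} = E^{2} E = E^{3}$)
$L{\left(P \right)} = 2 - P$
$Q = \frac{1}{84}$ ($Q = \frac{1}{\left(2 - \left(0 \left(2 - 5\right)\right)^{3}\right) + 82} = \frac{1}{\left(2 - \left(0 \left(-3\right)\right)^{3}\right) + 82} = \frac{1}{\left(2 - 0^{3}\right) + 82} = \frac{1}{\left(2 - 0\right) + 82} = \frac{1}{\left(2 + 0\right) + 82} = \frac{1}{2 + 82} = \frac{1}{84} \approx 0.011905$)
$- 112 Q + \left(\left(-1 + 2\right)^{2} + 79\right) = \left(-112\right) \frac{1}{84} + \left(\left(-1 + 2\right)^{2} + 79\right) = - \frac{4}{3} + \left(1^{2} + 79\right) = - \frac{4}{3} + \left(1 + 79\right) = - \frac{4}{3} + 80 = \frac{236}{3}$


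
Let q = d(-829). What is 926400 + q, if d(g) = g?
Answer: 925571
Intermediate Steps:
q = -829
926400 + q = 926400 - 829 = 925571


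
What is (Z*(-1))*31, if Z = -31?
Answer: 961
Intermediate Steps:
(Z*(-1))*31 = -31*(-1)*31 = 31*31 = 961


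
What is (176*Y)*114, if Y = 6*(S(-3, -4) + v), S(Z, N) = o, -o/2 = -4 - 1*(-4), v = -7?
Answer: -842688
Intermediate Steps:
o = 0 (o = -2*(-4 - 1*(-4)) = -2*(-4 + 4) = -2*0 = 0)
S(Z, N) = 0
Y = -42 (Y = 6*(0 - 7) = 6*(-7) = -42)
(176*Y)*114 = (176*(-42))*114 = -7392*114 = -842688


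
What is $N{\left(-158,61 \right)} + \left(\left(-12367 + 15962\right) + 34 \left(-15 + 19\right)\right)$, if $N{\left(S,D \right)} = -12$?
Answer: $3719$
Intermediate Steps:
$N{\left(-158,61 \right)} + \left(\left(-12367 + 15962\right) + 34 \left(-15 + 19\right)\right) = -12 + \left(\left(-12367 + 15962\right) + 34 \left(-15 + 19\right)\right) = -12 + \left(3595 + 34 \cdot 4\right) = -12 + \left(3595 + 136\right) = -12 + 3731 = 3719$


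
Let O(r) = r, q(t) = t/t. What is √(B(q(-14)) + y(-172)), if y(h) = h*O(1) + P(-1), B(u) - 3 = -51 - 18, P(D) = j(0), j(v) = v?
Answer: I*√238 ≈ 15.427*I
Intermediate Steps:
P(D) = 0
q(t) = 1
B(u) = -66 (B(u) = 3 + (-51 - 18) = 3 - 69 = -66)
y(h) = h (y(h) = h*1 + 0 = h + 0 = h)
√(B(q(-14)) + y(-172)) = √(-66 - 172) = √(-238) = I*√238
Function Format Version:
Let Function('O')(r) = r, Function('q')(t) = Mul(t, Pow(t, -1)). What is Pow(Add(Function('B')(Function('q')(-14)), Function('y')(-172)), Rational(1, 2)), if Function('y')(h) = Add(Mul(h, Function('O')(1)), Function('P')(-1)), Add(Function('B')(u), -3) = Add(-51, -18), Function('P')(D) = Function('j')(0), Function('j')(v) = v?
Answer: Mul(I, Pow(238, Rational(1, 2))) ≈ Mul(15.427, I)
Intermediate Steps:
Function('P')(D) = 0
Function('q')(t) = 1
Function('B')(u) = -66 (Function('B')(u) = Add(3, Add(-51, -18)) = Add(3, -69) = -66)
Function('y')(h) = h (Function('y')(h) = Add(Mul(h, 1), 0) = Add(h, 0) = h)
Pow(Add(Function('B')(Function('q')(-14)), Function('y')(-172)), Rational(1, 2)) = Pow(Add(-66, -172), Rational(1, 2)) = Pow(-238, Rational(1, 2)) = Mul(I, Pow(238, Rational(1, 2)))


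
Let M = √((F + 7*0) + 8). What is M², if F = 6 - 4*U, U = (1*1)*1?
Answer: 10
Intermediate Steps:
U = 1 (U = 1*1 = 1)
F = 2 (F = 6 - 4*1 = 6 - 4 = 2)
M = √10 (M = √((2 + 7*0) + 8) = √((2 + 0) + 8) = √(2 + 8) = √10 ≈ 3.1623)
M² = (√10)² = 10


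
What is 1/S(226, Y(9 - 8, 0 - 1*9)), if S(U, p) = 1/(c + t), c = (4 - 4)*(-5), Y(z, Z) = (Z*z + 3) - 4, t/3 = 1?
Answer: 3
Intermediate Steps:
t = 3 (t = 3*1 = 3)
Y(z, Z) = -1 + Z*z (Y(z, Z) = (3 + Z*z) - 4 = -1 + Z*z)
c = 0 (c = 0*(-5) = 0)
S(U, p) = 1/3 (S(U, p) = 1/(0 + 3) = 1/3)
1/S(226, Y(9 - 8, 0 - 1*9)) = 1/(1/3) = 3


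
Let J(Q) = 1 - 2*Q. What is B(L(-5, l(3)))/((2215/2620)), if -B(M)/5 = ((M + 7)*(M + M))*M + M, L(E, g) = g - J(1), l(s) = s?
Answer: -932720/443 ≈ -2105.5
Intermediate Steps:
L(E, g) = 1 + g (L(E, g) = g - (1 - 2*1) = g - (1 - 2) = g - 1*(-1) = g + 1 = 1 + g)
B(M) = -5*M - 10*M²*(7 + M) (B(M) = -5*(((M + 7)*(M + M))*M + M) = -5*(((7 + M)*(2*M))*M + M) = -5*((2*M*(7 + M))*M + M) = -5*(2*M²*(7 + M) + M) = -5*(M + 2*M²*(7 + M)) = -5*M - 10*M²*(7 + M))
B(L(-5, l(3)))/((2215/2620)) = (-5*(1 + 3)*(1 + 2*(1 + 3)² + 14*(1 + 3)))/((2215/2620)) = (-5*4*(1 + 2*4² + 14*4))/((2215*(1/2620))) = (-5*4*(1 + 2*16 + 56))/(443/524) = -5*4*(1 + 32 + 56)*(524/443) = -5*4*89*(524/443) = -1780*524/443 = -932720/443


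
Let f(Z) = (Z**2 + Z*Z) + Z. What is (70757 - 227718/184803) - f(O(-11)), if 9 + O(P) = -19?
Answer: 4263760511/61601 ≈ 69216.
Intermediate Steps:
O(P) = -28 (O(P) = -9 - 19 = -28)
f(Z) = Z + 2*Z**2 (f(Z) = (Z**2 + Z**2) + Z = 2*Z**2 + Z = Z + 2*Z**2)
(70757 - 227718/184803) - f(O(-11)) = (70757 - 227718/184803) - (-28)*(1 + 2*(-28)) = (70757 - 227718/184803) - (-28)*(1 - 56) = (70757 - 1*75906/61601) - (-28)*(-55) = (70757 - 75906/61601) - 1*1540 = 4358626051/61601 - 1540 = 4263760511/61601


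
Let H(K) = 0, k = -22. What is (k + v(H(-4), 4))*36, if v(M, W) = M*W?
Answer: -792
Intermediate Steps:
(k + v(H(-4), 4))*36 = (-22 + 0*4)*36 = (-22 + 0)*36 = -22*36 = -792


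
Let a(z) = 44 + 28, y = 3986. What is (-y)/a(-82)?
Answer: -1993/36 ≈ -55.361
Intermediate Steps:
a(z) = 72
(-y)/a(-82) = -1*3986/72 = -3986*1/72 = -1993/36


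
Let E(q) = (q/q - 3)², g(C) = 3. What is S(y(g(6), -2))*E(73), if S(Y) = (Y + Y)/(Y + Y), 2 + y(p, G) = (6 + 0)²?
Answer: 4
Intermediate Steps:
y(p, G) = 34 (y(p, G) = -2 + (6 + 0)² = -2 + 6² = -2 + 36 = 34)
E(q) = 4 (E(q) = (1 - 3)² = (-2)² = 4)
S(Y) = 1 (S(Y) = (2*Y)/((2*Y)) = (2*Y)*(1/(2*Y)) = 1)
S(y(g(6), -2))*E(73) = 1*4 = 4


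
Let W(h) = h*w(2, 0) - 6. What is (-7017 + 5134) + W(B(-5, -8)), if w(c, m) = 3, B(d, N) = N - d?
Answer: -1898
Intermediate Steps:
W(h) = -6 + 3*h (W(h) = h*3 - 6 = 3*h - 6 = -6 + 3*h)
(-7017 + 5134) + W(B(-5, -8)) = (-7017 + 5134) + (-6 + 3*(-8 - 1*(-5))) = -1883 + (-6 + 3*(-8 + 5)) = -1883 + (-6 + 3*(-3)) = -1883 + (-6 - 9) = -1883 - 15 = -1898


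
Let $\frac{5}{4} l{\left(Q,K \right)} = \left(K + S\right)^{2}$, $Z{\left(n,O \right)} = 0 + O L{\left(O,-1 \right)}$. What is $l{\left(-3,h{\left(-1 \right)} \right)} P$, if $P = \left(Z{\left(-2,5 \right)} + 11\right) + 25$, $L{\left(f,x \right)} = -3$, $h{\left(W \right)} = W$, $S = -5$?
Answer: $\frac{3024}{5} \approx 604.8$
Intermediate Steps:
$Z{\left(n,O \right)} = - 3 O$ ($Z{\left(n,O \right)} = 0 + O \left(-3\right) = 0 - 3 O = - 3 O$)
$l{\left(Q,K \right)} = \frac{4 \left(-5 + K\right)^{2}}{5}$ ($l{\left(Q,K \right)} = \frac{4 \left(K - 5\right)^{2}}{5} = \frac{4 \left(-5 + K\right)^{2}}{5}$)
$P = 21$ ($P = \left(\left(-3\right) 5 + 11\right) + 25 = \left(-15 + 11\right) + 25 = -4 + 25 = 21$)
$l{\left(-3,h{\left(-1 \right)} \right)} P = \frac{4 \left(-5 - 1\right)^{2}}{5} \cdot 21 = \frac{4 \left(-6\right)^{2}}{5} \cdot 21 = \frac{4}{5} \cdot 36 \cdot 21 = \frac{144}{5} \cdot 21 = \frac{3024}{5}$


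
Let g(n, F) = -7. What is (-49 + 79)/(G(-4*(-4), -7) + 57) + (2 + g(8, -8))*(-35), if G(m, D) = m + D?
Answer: 1930/11 ≈ 175.45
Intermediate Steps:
G(m, D) = D + m
(-49 + 79)/(G(-4*(-4), -7) + 57) + (2 + g(8, -8))*(-35) = (-49 + 79)/((-7 - 4*(-4)) + 57) + (2 - 7)*(-35) = 30/((-7 + 16) + 57) - 5*(-35) = 30/(9 + 57) + 175 = 30/66 + 175 = 30*(1/66) + 175 = 5/11 + 175 = 1930/11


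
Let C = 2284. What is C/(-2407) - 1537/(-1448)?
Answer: 392327/3485336 ≈ 0.11257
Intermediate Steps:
C/(-2407) - 1537/(-1448) = 2284/(-2407) - 1537/(-1448) = 2284*(-1/2407) - 1537*(-1/1448) = -2284/2407 + 1537/1448 = 392327/3485336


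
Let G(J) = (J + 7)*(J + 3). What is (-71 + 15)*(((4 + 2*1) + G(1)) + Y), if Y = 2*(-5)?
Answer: -1568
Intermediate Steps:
G(J) = (3 + J)*(7 + J) (G(J) = (7 + J)*(3 + J) = (3 + J)*(7 + J))
Y = -10
(-71 + 15)*(((4 + 2*1) + G(1)) + Y) = (-71 + 15)*(((4 + 2*1) + (21 + 1**2 + 10*1)) - 10) = -56*(((4 + 2) + (21 + 1 + 10)) - 10) = -56*((6 + 32) - 10) = -56*(38 - 10) = -56*28 = -1568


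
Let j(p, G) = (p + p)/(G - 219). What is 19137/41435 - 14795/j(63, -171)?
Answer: 39847405502/870135 ≈ 45795.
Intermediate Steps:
j(p, G) = 2*p/(-219 + G) (j(p, G) = (2*p)/(-219 + G) = 2*p/(-219 + G))
19137/41435 - 14795/j(63, -171) = 19137/41435 - 14795/(2*63/(-219 - 171)) = 19137*(1/41435) - 14795/(2*63/(-390)) = 19137/41435 - 14795/(2*63*(-1/390)) = 19137/41435 - 14795/(-21/65) = 19137/41435 - 14795*(-65/21) = 19137/41435 + 961675/21 = 39847405502/870135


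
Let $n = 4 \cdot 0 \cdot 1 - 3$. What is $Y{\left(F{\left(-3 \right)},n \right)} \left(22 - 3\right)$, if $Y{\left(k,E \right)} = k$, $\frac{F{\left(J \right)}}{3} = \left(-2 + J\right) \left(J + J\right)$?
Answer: $1710$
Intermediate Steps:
$n = -3$ ($n = 4 \cdot 0 - 3 = 0 - 3 = -3$)
$F{\left(J \right)} = 6 J \left(-2 + J\right)$ ($F{\left(J \right)} = 3 \left(-2 + J\right) \left(J + J\right) = 3 \left(-2 + J\right) 2 J = 3 \cdot 2 J \left(-2 + J\right) = 6 J \left(-2 + J\right)$)
$Y{\left(F{\left(-3 \right)},n \right)} \left(22 - 3\right) = 6 \left(-3\right) \left(-2 - 3\right) \left(22 - 3\right) = 6 \left(-3\right) \left(-5\right) 19 = 90 \cdot 19 = 1710$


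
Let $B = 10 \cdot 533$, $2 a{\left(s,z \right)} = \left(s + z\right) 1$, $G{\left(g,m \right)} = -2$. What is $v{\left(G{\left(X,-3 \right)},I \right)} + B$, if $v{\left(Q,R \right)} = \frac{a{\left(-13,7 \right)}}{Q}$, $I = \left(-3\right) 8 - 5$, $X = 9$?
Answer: $\frac{10663}{2} \approx 5331.5$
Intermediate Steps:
$a{\left(s,z \right)} = \frac{s}{2} + \frac{z}{2}$ ($a{\left(s,z \right)} = \frac{\left(s + z\right) 1}{2} = \frac{s + z}{2} = \frac{s}{2} + \frac{z}{2}$)
$I = -29$ ($I = -24 - 5 = -29$)
$v{\left(Q,R \right)} = - \frac{3}{Q}$ ($v{\left(Q,R \right)} = \frac{\frac{1}{2} \left(-13\right) + \frac{1}{2} \cdot 7}{Q} = \frac{- \frac{13}{2} + \frac{7}{2}}{Q} = - \frac{3}{Q}$)
$B = 5330$
$v{\left(G{\left(X,-3 \right)},I \right)} + B = - \frac{3}{-2} + 5330 = \left(-3\right) \left(- \frac{1}{2}\right) + 5330 = \frac{3}{2} + 5330 = \frac{10663}{2}$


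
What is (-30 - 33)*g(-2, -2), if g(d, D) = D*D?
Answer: -252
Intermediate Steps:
g(d, D) = D²
(-30 - 33)*g(-2, -2) = (-30 - 33)*(-2)² = -63*4 = -252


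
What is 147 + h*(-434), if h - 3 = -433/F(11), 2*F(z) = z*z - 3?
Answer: 119777/59 ≈ 2030.1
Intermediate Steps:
F(z) = -3/2 + z**2/2 (F(z) = (z*z - 3)/2 = (z**2 - 3)/2 = (-3 + z**2)/2 = -3/2 + z**2/2)
h = -256/59 (h = 3 - 433/(-3/2 + (1/2)*11**2) = 3 - 433/(-3/2 + (1/2)*121) = 3 - 433/(-3/2 + 121/2) = 3 - 433/59 = -256/59 ≈ -4.3390)
147 + h*(-434) = 147 - 256/59*(-434) = 147 + 111104/59 = 119777/59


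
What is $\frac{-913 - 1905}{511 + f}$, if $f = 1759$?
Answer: $- \frac{1409}{1135} \approx -1.2414$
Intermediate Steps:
$\frac{-913 - 1905}{511 + f} = \frac{-913 - 1905}{511 + 1759} = - \frac{2818}{2270} = \left(-2818\right) \frac{1}{2270} = - \frac{1409}{1135}$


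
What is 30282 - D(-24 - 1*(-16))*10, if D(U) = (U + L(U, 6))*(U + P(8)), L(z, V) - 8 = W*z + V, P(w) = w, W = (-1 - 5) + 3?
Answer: 30282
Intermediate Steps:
W = -3 (W = -6 + 3 = -3)
L(z, V) = 8 + V - 3*z (L(z, V) = 8 + (-3*z + V) = 8 + (V - 3*z) = 8 + V - 3*z)
D(U) = (8 + U)*(14 - 2*U) (D(U) = (U + (8 + 6 - 3*U))*(U + 8) = (U + (14 - 3*U))*(8 + U) = (14 - 2*U)*(8 + U) = (8 + U)*(14 - 2*U))
30282 - D(-24 - 1*(-16))*10 = 30282 - (112 - 2*(-24 - 1*(-16)) - 2*(-24 - 1*(-16))²)*10 = 30282 - (112 - 2*(-24 + 16) - 2*(-24 + 16)²)*10 = 30282 - (112 - 2*(-8) - 2*(-8)²)*10 = 30282 - (112 + 16 - 2*64)*10 = 30282 - (112 + 16 - 128)*10 = 30282 - 0*10 = 30282 - 1*0 = 30282 + 0 = 30282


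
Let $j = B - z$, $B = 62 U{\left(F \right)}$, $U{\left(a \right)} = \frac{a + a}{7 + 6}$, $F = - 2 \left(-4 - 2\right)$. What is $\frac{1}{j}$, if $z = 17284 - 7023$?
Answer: $- \frac{13}{131905} \approx -9.8556 \cdot 10^{-5}$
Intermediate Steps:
$F = 12$ ($F = \left(-2\right) \left(-6\right) = 12$)
$U{\left(a \right)} = \frac{2 a}{13}$
$B = \frac{1488}{13}$ ($B = 62 \cdot \frac{2}{13} \cdot 12 = 62 \cdot \frac{24}{13} = \frac{1488}{13} \approx 114.46$)
$z = 10261$ ($z = 17284 - 7023 = 10261$)
$j = - \frac{131905}{13}$ ($j = \frac{1488}{13} - 10261 = - \frac{131905}{13} \approx -10147.0$)
$\frac{1}{j} = \frac{1}{- \frac{131905}{13}} = - \frac{13}{131905}$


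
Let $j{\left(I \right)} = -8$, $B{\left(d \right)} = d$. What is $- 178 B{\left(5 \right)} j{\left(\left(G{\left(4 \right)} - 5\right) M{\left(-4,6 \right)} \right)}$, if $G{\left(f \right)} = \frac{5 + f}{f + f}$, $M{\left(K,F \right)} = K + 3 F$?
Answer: $7120$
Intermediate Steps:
$G{\left(f \right)} = \frac{5 + f}{2 f}$
$- 178 B{\left(5 \right)} j{\left(\left(G{\left(4 \right)} - 5\right) M{\left(-4,6 \right)} \right)} = \left(-178\right) 5 \left(-8\right) = \left(-890\right) \left(-8\right) = 7120$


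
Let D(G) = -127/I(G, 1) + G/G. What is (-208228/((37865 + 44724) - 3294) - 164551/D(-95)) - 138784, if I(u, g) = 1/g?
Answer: -1373592702463/9991170 ≈ -1.3748e+5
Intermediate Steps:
D(G) = -126 (D(G) = -127/(1/1) + G/G = -127/1 + 1 = -127*1 + 1 = -127 + 1 = -126)
(-208228/((37865 + 44724) - 3294) - 164551/D(-95)) - 138784 = (-208228/((37865 + 44724) - 3294) - 164551/(-126)) - 138784 = (-208228/(82589 - 3294) - 164551*(-1/126)) - 138784 = (-208228/79295 + 164551/126) - 138784 = 13021834817/9991170 - 138784 = -1373592702463/9991170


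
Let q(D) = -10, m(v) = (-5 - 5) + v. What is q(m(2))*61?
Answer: -610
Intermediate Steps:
m(v) = -10 + v
q(m(2))*61 = -10*61 = -610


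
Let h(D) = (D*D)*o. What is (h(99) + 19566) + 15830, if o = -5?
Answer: -13609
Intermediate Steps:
h(D) = -5*D² (h(D) = (D*D)*(-5) = D²*(-5) = -5*D²)
(h(99) + 19566) + 15830 = (-5*99² + 19566) + 15830 = (-5*9801 + 19566) + 15830 = (-49005 + 19566) + 15830 = -29439 + 15830 = -13609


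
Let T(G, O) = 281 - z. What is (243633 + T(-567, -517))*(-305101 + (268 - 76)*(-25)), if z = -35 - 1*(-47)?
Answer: -75585473702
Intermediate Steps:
z = 12 (z = -35 + 47 = 12)
T(G, O) = 269 (T(G, O) = 281 - 1*12 = 281 - 12 = 269)
(243633 + T(-567, -517))*(-305101 + (268 - 76)*(-25)) = (243633 + 269)*(-305101 + (268 - 76)*(-25)) = 243902*(-305101 + 192*(-25)) = 243902*(-305101 - 4800) = 243902*(-309901) = -75585473702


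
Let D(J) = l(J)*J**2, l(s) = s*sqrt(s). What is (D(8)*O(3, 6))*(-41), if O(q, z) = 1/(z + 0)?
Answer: -20992*sqrt(2)/3 ≈ -9895.7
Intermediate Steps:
l(s) = s**(3/2)
D(J) = J**(7/2) (D(J) = J**(3/2)*J**2 = J**(7/2))
O(q, z) = 1/z
(D(8)*O(3, 6))*(-41) = (8**(7/2)/6)*(-41) = ((1024*sqrt(2))*(1/6))*(-41) = (512*sqrt(2)/3)*(-41) = -20992*sqrt(2)/3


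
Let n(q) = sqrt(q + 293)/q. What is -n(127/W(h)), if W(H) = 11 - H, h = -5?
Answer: -12*sqrt(535)/127 ≈ -2.1855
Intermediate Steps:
n(q) = sqrt(293 + q)/q
-n(127/W(h)) = -sqrt(293 + 127/(11 - 1*(-5)))/(127/(11 - 1*(-5))) = -sqrt(293 + 127/(11 + 5))/(127/(11 + 5)) = -sqrt(293 + 127/16)/(127/16) = -sqrt(293 + 127*(1/16))/(127*(1/16)) = -sqrt(293 + 127/16)/127/16 = -16*sqrt(4815/16)/127 = -16*3*sqrt(535)/4/127 = -12*sqrt(535)/127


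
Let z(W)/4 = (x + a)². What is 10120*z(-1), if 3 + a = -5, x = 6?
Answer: 161920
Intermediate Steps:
a = -8 (a = -3 - 5 = -8)
z(W) = 16 (z(W) = 4*(6 - 8)² = 4*(-2)² = 4*4 = 16)
10120*z(-1) = 10120*16 = 161920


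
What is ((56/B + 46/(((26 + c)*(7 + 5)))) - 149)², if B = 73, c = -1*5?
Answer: 1854409362289/84603204 ≈ 21919.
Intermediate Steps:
c = -5
((56/B + 46/(((26 + c)*(7 + 5)))) - 149)² = ((56/73 + 46/(((26 - 5)*(7 + 5)))) - 149)² = ((56*(1/73) + 46/((21*12))) - 149)² = ((56/73 + 46/252) - 149)² = ((56/73 + 46*(1/252)) - 149)² = ((56/73 + 23/126) - 149)² = (8735/9198 - 149)² = (-1361767/9198)² = 1854409362289/84603204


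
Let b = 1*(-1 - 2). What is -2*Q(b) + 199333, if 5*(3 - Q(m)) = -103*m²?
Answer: 994781/5 ≈ 1.9896e+5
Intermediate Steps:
b = -3 (b = 1*(-3) = -3)
Q(m) = 3 + 103*m²/5 (Q(m) = 3 - (-103)*m²/5 = 3 + 103*m²/5)
-2*Q(b) + 199333 = -2*(3 + (103/5)*(-3)²) + 199333 = -2*(3 + (103/5)*9) + 199333 = -2*(3 + 927/5) + 199333 = -2*942/5 + 199333 = -1884/5 + 199333 = 994781/5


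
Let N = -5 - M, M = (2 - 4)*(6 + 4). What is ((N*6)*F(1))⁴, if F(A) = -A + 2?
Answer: 65610000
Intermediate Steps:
F(A) = 2 - A
M = -20 (M = -2*10 = -20)
N = 15 (N = -5 - 1*(-20) = -5 + 20 = 15)
((N*6)*F(1))⁴ = ((15*6)*(2 - 1*1))⁴ = (90*(2 - 1))⁴ = (90*1)⁴ = 90⁴ = 65610000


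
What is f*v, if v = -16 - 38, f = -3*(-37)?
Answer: -5994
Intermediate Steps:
f = 111
v = -54
f*v = 111*(-54) = -5994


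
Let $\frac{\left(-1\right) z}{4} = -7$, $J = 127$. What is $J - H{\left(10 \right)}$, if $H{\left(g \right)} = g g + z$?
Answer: $-1$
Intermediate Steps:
$z = 28$ ($z = \left(-4\right) \left(-7\right) = 28$)
$H{\left(g \right)} = 28 + g^{2}$ ($H{\left(g \right)} = g g + 28 = g^{2} + 28 = 28 + g^{2}$)
$J - H{\left(10 \right)} = 127 - \left(28 + 10^{2}\right) = 127 - \left(28 + 100\right) = 127 - 128 = -1$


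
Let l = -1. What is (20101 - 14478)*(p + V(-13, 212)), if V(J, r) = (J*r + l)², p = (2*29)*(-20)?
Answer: 42734175847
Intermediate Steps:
p = -1160 (p = 58*(-20) = -1160)
V(J, r) = (-1 + J*r)² (V(J, r) = (J*r - 1)² = (-1 + J*r)²)
(20101 - 14478)*(p + V(-13, 212)) = (20101 - 14478)*(-1160 + (-1 - 13*212)²) = 5623*(-1160 + (-1 - 2756)²) = 5623*(-1160 + (-2757)²) = 5623*(-1160 + 7601049) = 5623*7599889 = 42734175847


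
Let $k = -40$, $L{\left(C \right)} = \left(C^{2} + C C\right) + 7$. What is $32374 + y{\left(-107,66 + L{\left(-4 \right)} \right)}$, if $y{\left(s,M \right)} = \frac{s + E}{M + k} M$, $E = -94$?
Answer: $\frac{416641}{13} \approx 32049.0$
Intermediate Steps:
$L{\left(C \right)} = 7 + 2 C^{2}$ ($L{\left(C \right)} = \left(C^{2} + C^{2}\right) + 7 = 2 C^{2} + 7 = 7 + 2 C^{2}$)
$y{\left(s,M \right)} = \frac{M \left(-94 + s\right)}{-40 + M}$ ($y{\left(s,M \right)} = \frac{s - 94}{M - 40} M = \frac{-94 + s}{-40 + M} M = \frac{M \left(-94 + s\right)}{-40 + M}$)
$32374 + y{\left(-107,66 + L{\left(-4 \right)} \right)} = 32374 + \frac{\left(66 + \left(7 + 2 \left(-4\right)^{2}\right)\right) \left(-94 - 107\right)}{-40 + \left(66 + \left(7 + 2 \left(-4\right)^{2}\right)\right)} = 32374 + \left(66 + \left(7 + 2 \cdot 16\right)\right) \frac{1}{-40 + \left(66 + \left(7 + 2 \cdot 16\right)\right)} \left(-201\right) = 32374 + \left(66 + \left(7 + 32\right)\right) \frac{1}{-40 + \left(66 + \left(7 + 32\right)\right)} \left(-201\right) = 32374 + \left(66 + 39\right) \frac{1}{-40 + \left(66 + 39\right)} \left(-201\right) = 32374 + 105 \frac{1}{-40 + 105} \left(-201\right) = 32374 + 105 \cdot \frac{1}{65} \left(-201\right) = 32374 - \frac{4221}{13} = \frac{416641}{13}$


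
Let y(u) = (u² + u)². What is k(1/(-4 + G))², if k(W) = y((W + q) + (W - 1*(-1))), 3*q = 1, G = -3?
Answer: 800874647056/37822859361 ≈ 21.174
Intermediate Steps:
q = ⅓ (q = (⅓)*1 = ⅓ ≈ 0.33333)
y(u) = (u + u²)²
k(W) = (4/3 + 2*W)²*(7/3 + 2*W)² (k(W) = ((W + ⅓) + (W - 1*(-1)))²*(1 + ((W + ⅓) + (W - 1*(-1))))² = ((⅓ + W) + (W + 1))²*(1 + ((⅓ + W) + (W + 1)))² = ((⅓ + W) + (1 + W))²*(1 + ((⅓ + W) + (1 + W)))² = (4/3 + 2*W)²*(1 + (4/3 + 2*W))² = (4/3 + 2*W)²*(7/3 + 2*W)²)
k(1/(-4 + G))² = (4*(2 + 3/(-4 - 3))²*(7 + 6/(-4 - 3))²/81)² = (4*(2 + 3/(-7))²*(7 + 6/(-7))²/81)² = (4*(2 + 3*(-⅐))²*(7 + 6*(-⅐))²/81)² = (4*(2 - 3/7)²*(7 - 6/7)²/81)² = (4*(11/7)²*(43/7)²/81)² = ((4/81)*(121/49)*(1849/49))² = (894916/194481)² = 800874647056/37822859361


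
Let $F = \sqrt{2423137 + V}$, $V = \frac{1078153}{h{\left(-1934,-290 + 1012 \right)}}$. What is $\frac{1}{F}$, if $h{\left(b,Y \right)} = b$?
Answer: $\frac{\sqrt{9061309868870}}{4685268805} \approx 0.00064248$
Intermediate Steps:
$V = - \frac{1078153}{1934}$ ($V = \frac{1078153}{-1934} = 1078153 \left(- \frac{1}{1934}\right) = - \frac{1078153}{1934} \approx -557.47$)
$F = \frac{\sqrt{9061309868870}}{1934}$ ($F = \sqrt{2423137 - \frac{1078153}{1934}} = \sqrt{\frac{4685268805}{1934}} = \frac{\sqrt{9061309868870}}{1934} \approx 1556.5$)
$\frac{1}{F} = \frac{1}{\frac{1}{1934} \sqrt{9061309868870}} = \frac{\sqrt{9061309868870}}{4685268805}$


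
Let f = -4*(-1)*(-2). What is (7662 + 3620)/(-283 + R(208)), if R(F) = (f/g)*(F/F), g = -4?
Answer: -11282/281 ≈ -40.149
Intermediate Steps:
f = -8 (f = 4*(-2) = -8)
R(F) = 2 (R(F) = (-8/(-4))*(F/F) = -8*(-¼)*1 = 2*1 = 2)
(7662 + 3620)/(-283 + R(208)) = (7662 + 3620)/(-283 + 2) = 11282/(-281) = 11282*(-1/281) = -11282/281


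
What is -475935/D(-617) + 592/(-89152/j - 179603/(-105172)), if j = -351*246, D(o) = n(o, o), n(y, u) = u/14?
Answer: 84561662201397774/7676804940247 ≈ 11015.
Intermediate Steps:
n(y, u) = u/14 (n(y, u) = u*(1/14) = u/14)
D(o) = o/14
j = -86346
-475935/D(-617) + 592/(-89152/j - 179603/(-105172)) = -475935/((1/14)*(-617)) + 592/(-89152/(-86346) - 179603/(-105172)) = -475935/(-617/14) + 592/(-89152*(-1/86346) - 179603*(-1/105172)) = -475935*(-14/617) + 592/(44576/43173 + 179603/105172) = 6663090/617 + 592/(12442147391/4540590756) = 6663090/617 + 592*(4540590756/12442147391) = 6663090/617 + 2688029727552/12442147391 = 84561662201397774/7676804940247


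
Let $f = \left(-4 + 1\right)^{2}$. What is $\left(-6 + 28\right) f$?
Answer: $198$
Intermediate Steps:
$f = 9$ ($f = \left(-3\right)^{2} = 9$)
$\left(-6 + 28\right) f = \left(-6 + 28\right) 9 = 22 \cdot 9 = 198$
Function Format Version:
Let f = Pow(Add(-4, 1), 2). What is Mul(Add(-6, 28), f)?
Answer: 198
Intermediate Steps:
f = 9 (f = Pow(-3, 2) = 9)
Mul(Add(-6, 28), f) = Mul(Add(-6, 28), 9) = Mul(22, 9) = 198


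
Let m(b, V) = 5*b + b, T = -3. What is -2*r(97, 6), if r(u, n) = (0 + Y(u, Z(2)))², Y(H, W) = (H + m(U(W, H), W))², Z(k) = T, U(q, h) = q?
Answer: -77900162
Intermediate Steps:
Z(k) = -3
m(b, V) = 6*b
Y(H, W) = (H + 6*W)²
r(u, n) = (-18 + u)⁴ (r(u, n) = (0 + (u + 6*(-3))²)² = (0 + (u - 18)²)² = (0 + (-18 + u)²)² = ((-18 + u)²)² = (-18 + u)⁴)
-2*r(97, 6) = -2*(-18 + 97)⁴ = -2*79⁴ = -2*38950081 = -77900162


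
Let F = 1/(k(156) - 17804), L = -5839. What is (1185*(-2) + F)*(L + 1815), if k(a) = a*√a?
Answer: 186676085707706/19574125 + 78468*√39/19574125 ≈ 9.5369e+6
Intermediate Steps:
k(a) = a^(3/2)
F = 1/(-17804 + 312*√39) (F = 1/(156^(3/2) - 17804) = 1/(312*√39 - 17804) = 1/(-17804 + 312*√39) ≈ -6.3069e-5)
(1185*(-2) + F)*(L + 1815) = (1185*(-2) + (-4451/78296500 - 39*√39/39148250))*(-5839 + 1815) = (-2370 + (-4451/78296500 - 39*√39/39148250))*(-4024) = (-185562709451/78296500 - 39*√39/39148250)*(-4024) = 186676085707706/19574125 + 78468*√39/19574125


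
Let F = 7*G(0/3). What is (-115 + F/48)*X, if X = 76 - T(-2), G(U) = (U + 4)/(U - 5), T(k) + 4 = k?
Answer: -283187/30 ≈ -9439.6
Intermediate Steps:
T(k) = -4 + k
G(U) = (4 + U)/(-5 + U)
F = -28/5 (F = 7*((4 + 0/3)/(-5 + 0/3)) = 7*((4 + 0*(1/3))/(-5 + 0*(1/3))) = 7*((4 + 0)/(-5 + 0)) = 7*(4/(-5)) = 7*(-1/5*4) = 7*(-4/5) = -28/5 ≈ -5.6000)
X = 82 (X = 76 - (-4 - 2) = 76 - 1*(-6) = 76 + 6 = 82)
(-115 + F/48)*X = (-115 - 28/5/48)*82 = (-115 - 28/5*1/48)*82 = (-115 - 7/60)*82 = -6907/60*82 = -283187/30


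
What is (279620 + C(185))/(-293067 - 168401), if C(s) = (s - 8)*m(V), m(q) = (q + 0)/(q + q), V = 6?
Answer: -559417/922936 ≈ -0.60613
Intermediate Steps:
m(q) = ½ (m(q) = q/((2*q)) = q*(1/(2*q)) = ½)
C(s) = -4 + s/2 (C(s) = (s - 8)*(½) = (-8 + s)*(½) = -4 + s/2)
(279620 + C(185))/(-293067 - 168401) = (279620 + (-4 + (½)*185))/(-293067 - 168401) = (279620 + (-4 + 185/2))/(-461468) = (279620 + 177/2)*(-1/461468) = (559417/2)*(-1/461468) = -559417/922936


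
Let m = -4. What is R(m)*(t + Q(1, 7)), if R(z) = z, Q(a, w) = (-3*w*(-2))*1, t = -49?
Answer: 28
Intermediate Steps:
Q(a, w) = 6*w (Q(a, w) = (6*w)*1 = 6*w)
R(m)*(t + Q(1, 7)) = -4*(-49 + 6*7) = -4*(-49 + 42) = -4*(-7) = 28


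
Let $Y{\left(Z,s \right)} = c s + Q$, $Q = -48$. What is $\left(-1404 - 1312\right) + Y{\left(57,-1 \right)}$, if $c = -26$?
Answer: $-2738$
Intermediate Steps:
$Y{\left(Z,s \right)} = -48 - 26 s$ ($Y{\left(Z,s \right)} = - 26 s - 48 = -48 - 26 s$)
$\left(-1404 - 1312\right) + Y{\left(57,-1 \right)} = \left(-1404 - 1312\right) - 22 = -2716 + \left(-48 + 26\right) = -2716 - 22 = -2738$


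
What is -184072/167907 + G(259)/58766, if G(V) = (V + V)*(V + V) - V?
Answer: 34192814803/9867222762 ≈ 3.4653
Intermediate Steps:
G(V) = -V + 4*V² (G(V) = (2*V)*(2*V) - V = 4*V² - V = -V + 4*V²)
-184072/167907 + G(259)/58766 = -184072/167907 + (259*(-1 + 4*259))/58766 = -184072*1/167907 + (259*(-1 + 1036))*(1/58766) = -184072/167907 + (259*1035)*(1/58766) = -184072/167907 + 268065*(1/58766) = -184072/167907 + 268065/58766 = 34192814803/9867222762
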